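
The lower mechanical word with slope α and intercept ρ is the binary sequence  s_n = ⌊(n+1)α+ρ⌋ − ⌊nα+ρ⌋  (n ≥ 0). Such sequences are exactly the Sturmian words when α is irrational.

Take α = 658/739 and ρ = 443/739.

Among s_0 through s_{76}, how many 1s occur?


#1s = Σ_{n=0}^{76} s_n = Σ_{n=0}^{76} (⌊(n+1)α+ρ⌋ − ⌊nα+ρ⌋)
the sum telescopes: every ⌊nα+ρ⌋ with 0 < n < 77 appears once with + and once with −, leaving ⌊77α+ρ⌋ − ⌊0·α+ρ⌋
77α + ρ = (77·658 + 443) / 739 = 51109/739
ρ = 443/739
⌊51109/739⌋ = 69,  ⌊443/739⌋ = 0
#1s = 69 − 0 = 69

69


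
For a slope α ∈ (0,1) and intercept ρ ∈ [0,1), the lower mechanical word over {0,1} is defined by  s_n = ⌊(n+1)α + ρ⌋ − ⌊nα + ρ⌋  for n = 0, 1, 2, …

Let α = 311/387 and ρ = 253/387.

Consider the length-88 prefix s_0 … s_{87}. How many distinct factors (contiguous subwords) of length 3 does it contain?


4

t_n = ⌊(n·311+253)/387⌋ for n = 0 … 88:
  n=0…9: ⌊253/387⌋=0 ⌊564/387⌋=1 ⌊875/387⌋=2 ⌊1186/387⌋=3 ⌊1497/387⌋=3 ⌊1808/387⌋=4 ⌊2119/387⌋=5 ⌊2430/387⌋=6 ⌊2741/387⌋=7 ⌊3052/387⌋=7
  n=10…19: ⌊3363/387⌋=8 ⌊3674/387⌋=9 ⌊3985/387⌋=10 ⌊4296/387⌋=11 ⌊4607/387⌋=11 ⌊4918/387⌋=12 ⌊5229/387⌋=13 ⌊5540/387⌋=14 ⌊5851/387⌋=15 ⌊6162/387⌋=15
  n=20…29: ⌊6473/387⌋=16 ⌊6784/387⌋=17 ⌊7095/387⌋=18 ⌊7406/387⌋=19 ⌊7717/387⌋=19 ⌊8028/387⌋=20 ⌊8339/387⌋=21 ⌊8650/387⌋=22 ⌊8961/387⌋=23 ⌊9272/387⌋=23
  n=30…39: ⌊9583/387⌋=24 ⌊9894/387⌋=25 ⌊10205/387⌋=26 ⌊10516/387⌋=27 ⌊10827/387⌋=27 ⌊11138/387⌋=28 ⌊11449/387⌋=29 ⌊11760/387⌋=30 ⌊12071/387⌋=31 ⌊12382/387⌋=31
  n=40…49: ⌊12693/387⌋=32 ⌊13004/387⌋=33 ⌊13315/387⌋=34 ⌊13626/387⌋=35 ⌊13937/387⌋=36 ⌊14248/387⌋=36 ⌊14559/387⌋=37 ⌊14870/387⌋=38 ⌊15181/387⌋=39 ⌊15492/387⌋=40
  n=50…59: ⌊15803/387⌋=40 ⌊16114/387⌋=41 ⌊16425/387⌋=42 ⌊16736/387⌋=43 ⌊17047/387⌋=44 ⌊17358/387⌋=44 ⌊17669/387⌋=45 ⌊17980/387⌋=46 ⌊18291/387⌋=47 ⌊18602/387⌋=48
  n=60…69: ⌊18913/387⌋=48 ⌊19224/387⌋=49 ⌊19535/387⌋=50 ⌊19846/387⌋=51 ⌊20157/387⌋=52 ⌊20468/387⌋=52 ⌊20779/387⌋=53 ⌊21090/387⌋=54 ⌊21401/387⌋=55 ⌊21712/387⌋=56
  n=70…79: ⌊22023/387⌋=56 ⌊22334/387⌋=57 ⌊22645/387⌋=58 ⌊22956/387⌋=59 ⌊23267/387⌋=60 ⌊23578/387⌋=60 ⌊23889/387⌋=61 ⌊24200/387⌋=62 ⌊24511/387⌋=63 ⌊24822/387⌋=64
  n=80…88: ⌊25133/387⌋=64 ⌊25444/387⌋=65 ⌊25755/387⌋=66 ⌊26066/387⌋=67 ⌊26377/387⌋=68 ⌊26688/387⌋=68 ⌊26999/387⌋=69 ⌊27310/387⌋=70 ⌊27621/387⌋=71
s_n = t_(n+1) − t_n for n = 0 … 87 gives
prefix = 1110111101111011110111101111011110111101111101111011110111101111011110111101111011110111
slide a length-3 window over [0..2] … [85..87] (86 windows); first occurrence of each distinct factor:
  [  0..  2] 111
  [  1..  3] 110
  [  2..  4] 101
  [  3..  5] 011
  (the other 82 windows repeat one of these)
distinct factors: {011, 101, 110, 111}
count = 4  (Sturmian bound for length 3 is 4)


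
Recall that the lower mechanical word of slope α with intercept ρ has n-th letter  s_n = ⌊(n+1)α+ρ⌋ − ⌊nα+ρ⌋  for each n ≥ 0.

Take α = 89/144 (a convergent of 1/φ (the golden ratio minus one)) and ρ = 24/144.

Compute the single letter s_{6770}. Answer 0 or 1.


1

(n+1)α + ρ = (6771·89 + 24) / 144 = 602643/144
nα + ρ     = (6770·89 + 24) / 144 = 602554/144
⌊602643/144⌋ = 4185,  ⌊602554/144⌋ = 4184
s_{6770} = 4185 − 4184 = 1


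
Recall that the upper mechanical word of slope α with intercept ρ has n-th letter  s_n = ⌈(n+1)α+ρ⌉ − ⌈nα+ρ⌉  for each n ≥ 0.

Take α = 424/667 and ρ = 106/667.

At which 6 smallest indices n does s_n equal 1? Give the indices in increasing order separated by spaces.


1 2 4 6 7 9

n=0: ⌈530/667⌉−⌈106/667⌉ = 1−1 = 0
n=1: ⌈954/667⌉−⌈530/667⌉ = 2−1 = 1  ← one
n=2: ⌈1378/667⌉−⌈954/667⌉ = 3−2 = 1  ← one
n=3: ⌈1802/667⌉−⌈1378/667⌉ = 3−3 = 0
n=4: ⌈2226/667⌉−⌈1802/667⌉ = 4−3 = 1  ← one
n=5: ⌈2650/667⌉−⌈2226/667⌉ = 4−4 = 0
n=6: ⌈3074/667⌉−⌈2650/667⌉ = 5−4 = 1  ← one
n=7: ⌈3498/667⌉−⌈3074/667⌉ = 6−5 = 1  ← one
n=8: ⌈3922/667⌉−⌈3498/667⌉ = 6−6 = 0
n=9: ⌈4346/667⌉−⌈3922/667⌉ = 7−6 = 1  ← one
positions of the first 6 ones: 1 2 4 6 7 9


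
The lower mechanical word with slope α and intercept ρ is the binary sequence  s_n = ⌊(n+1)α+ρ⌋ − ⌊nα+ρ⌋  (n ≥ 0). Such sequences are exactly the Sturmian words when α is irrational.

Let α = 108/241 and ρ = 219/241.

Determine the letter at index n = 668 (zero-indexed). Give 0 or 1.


0

(n+1)α + ρ = (669·108 + 219) / 241 = 72471/241
nα + ρ     = (668·108 + 219) / 241 = 72363/241
⌊72471/241⌋ = 300,  ⌊72363/241⌋ = 300
s_{668} = 300 − 300 = 0


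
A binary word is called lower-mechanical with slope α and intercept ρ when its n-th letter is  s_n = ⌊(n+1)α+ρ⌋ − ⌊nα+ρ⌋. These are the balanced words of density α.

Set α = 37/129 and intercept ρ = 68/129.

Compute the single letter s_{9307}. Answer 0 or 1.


1

(n+1)α + ρ = (9308·37 + 68) / 129 = 344464/129
nα + ρ     = (9307·37 + 68) / 129 = 344427/129
⌊344464/129⌋ = 2670,  ⌊344427/129⌋ = 2669
s_{9307} = 2670 − 2669 = 1


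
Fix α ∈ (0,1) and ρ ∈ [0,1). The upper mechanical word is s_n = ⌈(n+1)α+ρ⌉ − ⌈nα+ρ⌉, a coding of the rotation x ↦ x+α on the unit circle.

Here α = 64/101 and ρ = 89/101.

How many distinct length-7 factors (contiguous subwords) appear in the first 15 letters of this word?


t_n = ⌈(n·64+89)/101⌉ for n = 0 … 15:
  n=0…9: ⌈89/101⌉=1 ⌈153/101⌉=2 ⌈217/101⌉=3 ⌈281/101⌉=3 ⌈345/101⌉=4 ⌈409/101⌉=5 ⌈473/101⌉=5 ⌈537/101⌉=6 ⌈601/101⌉=6 ⌈665/101⌉=7
  n=10…15: ⌈729/101⌉=8 ⌈793/101⌉=8 ⌈857/101⌉=9 ⌈921/101⌉=10 ⌈985/101⌉=10 ⌈1049/101⌉=11
s_n = t_(n+1) − t_n for n = 0 … 14 gives
prefix = 110110101101101
slide a length-7 window over [0..6] … [8..14] (9 windows); first occurrence of each distinct factor:
  [  0..  6] 1101101
  [  1..  7] 1011010
  [  2..  8] 0110101
  [  3..  9] 1101011
  [  4.. 10] 1010110
  [  5.. 11] 0101101
  [  6.. 12] 1011011
  [  7.. 13] 0110110
  (the other 1 window repeats one of these)
distinct factors: {0101101, 0110101, 0110110, 1010110, 1011010, 1011011, 1101011, 1101101}
count = 8  (Sturmian bound for length 7 is 8)

8


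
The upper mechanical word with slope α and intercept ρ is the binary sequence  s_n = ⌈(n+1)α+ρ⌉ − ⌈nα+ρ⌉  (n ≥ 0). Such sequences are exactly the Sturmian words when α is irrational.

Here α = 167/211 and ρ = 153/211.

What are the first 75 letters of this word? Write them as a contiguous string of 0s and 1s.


n=0: ⌈(1·167+153)/211⌉ − ⌈(0·167+153)/211⌉ = ⌈320/211⌉ − ⌈153/211⌉ = 2 − 1 = 1
n=1: ⌈(2·167+153)/211⌉ − ⌈(1·167+153)/211⌉ = ⌈487/211⌉ − ⌈320/211⌉ = 3 − 2 = 1
n=2: ⌈(3·167+153)/211⌉ − ⌈(2·167+153)/211⌉ = ⌈654/211⌉ − ⌈487/211⌉ = 4 − 3 = 1
n=3: ⌈(4·167+153)/211⌉ − ⌈(3·167+153)/211⌉ = ⌈821/211⌉ − ⌈654/211⌉ = 4 − 4 = 0
n=4: ⌈(5·167+153)/211⌉ − ⌈(4·167+153)/211⌉ = ⌈988/211⌉ − ⌈821/211⌉ = 5 − 4 = 1
n=5: ⌈(6·167+153)/211⌉ − ⌈(5·167+153)/211⌉ = ⌈1155/211⌉ − ⌈988/211⌉ = 6 − 5 = 1
n=6: ⌈(7·167+153)/211⌉ − ⌈(6·167+153)/211⌉ = ⌈1322/211⌉ − ⌈1155/211⌉ = 7 − 6 = 1
n=7: ⌈(8·167+153)/211⌉ − ⌈(7·167+153)/211⌉ = ⌈1489/211⌉ − ⌈1322/211⌉ = 8 − 7 = 1
n=8: ⌈(9·167+153)/211⌉ − ⌈(8·167+153)/211⌉ = ⌈1656/211⌉ − ⌈1489/211⌉ = 8 − 8 = 0
n=9: ⌈(10·167+153)/211⌉ − ⌈(9·167+153)/211⌉ = ⌈1823/211⌉ − ⌈1656/211⌉ = 9 − 8 = 1
n=10: ⌈(11·167+153)/211⌉ − ⌈(10·167+153)/211⌉ = ⌈1990/211⌉ − ⌈1823/211⌉ = 10 − 9 = 1
n=11: ⌈(12·167+153)/211⌉ − ⌈(11·167+153)/211⌉ = ⌈2157/211⌉ − ⌈1990/211⌉ = 11 − 10 = 1
n=12: ⌈(13·167+153)/211⌉ − ⌈(12·167+153)/211⌉ = ⌈2324/211⌉ − ⌈2157/211⌉ = 12 − 11 = 1
n=13: ⌈(14·167+153)/211⌉ − ⌈(13·167+153)/211⌉ = ⌈2491/211⌉ − ⌈2324/211⌉ = 12 − 12 = 0
n=14: ⌈(15·167+153)/211⌉ − ⌈(14·167+153)/211⌉ = ⌈2658/211⌉ − ⌈2491/211⌉ = 13 − 12 = 1
n=15: ⌈(16·167+153)/211⌉ − ⌈(15·167+153)/211⌉ = ⌈2825/211⌉ − ⌈2658/211⌉ = 14 − 13 = 1
n=16: ⌈(17·167+153)/211⌉ − ⌈(16·167+153)/211⌉ = ⌈2992/211⌉ − ⌈2825/211⌉ = 15 − 14 = 1
n=17: ⌈(18·167+153)/211⌉ − ⌈(17·167+153)/211⌉ = ⌈3159/211⌉ − ⌈2992/211⌉ = 15 − 15 = 0
n=18: ⌈(19·167+153)/211⌉ − ⌈(18·167+153)/211⌉ = ⌈3326/211⌉ − ⌈3159/211⌉ = 16 − 15 = 1
n=19: ⌈(20·167+153)/211⌉ − ⌈(19·167+153)/211⌉ = ⌈3493/211⌉ − ⌈3326/211⌉ = 17 − 16 = 1
n=20: ⌈(21·167+153)/211⌉ − ⌈(20·167+153)/211⌉ = ⌈3660/211⌉ − ⌈3493/211⌉ = 18 − 17 = 1
n=21: ⌈(22·167+153)/211⌉ − ⌈(21·167+153)/211⌉ = ⌈3827/211⌉ − ⌈3660/211⌉ = 19 − 18 = 1
n=22: ⌈(23·167+153)/211⌉ − ⌈(22·167+153)/211⌉ = ⌈3994/211⌉ − ⌈3827/211⌉ = 19 − 19 = 0
n=23: ⌈(24·167+153)/211⌉ − ⌈(23·167+153)/211⌉ = ⌈4161/211⌉ − ⌈3994/211⌉ = 20 − 19 = 1
n=24: ⌈(25·167+153)/211⌉ − ⌈(24·167+153)/211⌉ = ⌈4328/211⌉ − ⌈4161/211⌉ = 21 − 20 = 1
n=25: ⌈(26·167+153)/211⌉ − ⌈(25·167+153)/211⌉ = ⌈4495/211⌉ − ⌈4328/211⌉ = 22 − 21 = 1
n=26: ⌈(27·167+153)/211⌉ − ⌈(26·167+153)/211⌉ = ⌈4662/211⌉ − ⌈4495/211⌉ = 23 − 22 = 1
n=27: ⌈(28·167+153)/211⌉ − ⌈(27·167+153)/211⌉ = ⌈4829/211⌉ − ⌈4662/211⌉ = 23 − 23 = 0
n=28: ⌈(29·167+153)/211⌉ − ⌈(28·167+153)/211⌉ = ⌈4996/211⌉ − ⌈4829/211⌉ = 24 − 23 = 1
n=29: ⌈(30·167+153)/211⌉ − ⌈(29·167+153)/211⌉ = ⌈5163/211⌉ − ⌈4996/211⌉ = 25 − 24 = 1
n=30: ⌈(31·167+153)/211⌉ − ⌈(30·167+153)/211⌉ = ⌈5330/211⌉ − ⌈5163/211⌉ = 26 − 25 = 1
n=31: ⌈(32·167+153)/211⌉ − ⌈(31·167+153)/211⌉ = ⌈5497/211⌉ − ⌈5330/211⌉ = 27 − 26 = 1
n=32: ⌈(33·167+153)/211⌉ − ⌈(32·167+153)/211⌉ = ⌈5664/211⌉ − ⌈5497/211⌉ = 27 − 27 = 0
n=33: ⌈(34·167+153)/211⌉ − ⌈(33·167+153)/211⌉ = ⌈5831/211⌉ − ⌈5664/211⌉ = 28 − 27 = 1
n=34: ⌈(35·167+153)/211⌉ − ⌈(34·167+153)/211⌉ = ⌈5998/211⌉ − ⌈5831/211⌉ = 29 − 28 = 1
n=35: ⌈(36·167+153)/211⌉ − ⌈(35·167+153)/211⌉ = ⌈6165/211⌉ − ⌈5998/211⌉ = 30 − 29 = 1
n=36: ⌈(37·167+153)/211⌉ − ⌈(36·167+153)/211⌉ = ⌈6332/211⌉ − ⌈6165/211⌉ = 31 − 30 = 1
n=37: ⌈(38·167+153)/211⌉ − ⌈(37·167+153)/211⌉ = ⌈6499/211⌉ − ⌈6332/211⌉ = 31 − 31 = 0
n=38: ⌈(39·167+153)/211⌉ − ⌈(38·167+153)/211⌉ = ⌈6666/211⌉ − ⌈6499/211⌉ = 32 − 31 = 1
n=39: ⌈(40·167+153)/211⌉ − ⌈(39·167+153)/211⌉ = ⌈6833/211⌉ − ⌈6666/211⌉ = 33 − 32 = 1
n=40: ⌈(41·167+153)/211⌉ − ⌈(40·167+153)/211⌉ = ⌈7000/211⌉ − ⌈6833/211⌉ = 34 − 33 = 1
n=41: ⌈(42·167+153)/211⌉ − ⌈(41·167+153)/211⌉ = ⌈7167/211⌉ − ⌈7000/211⌉ = 34 − 34 = 0
n=42: ⌈(43·167+153)/211⌉ − ⌈(42·167+153)/211⌉ = ⌈7334/211⌉ − ⌈7167/211⌉ = 35 − 34 = 1
n=43: ⌈(44·167+153)/211⌉ − ⌈(43·167+153)/211⌉ = ⌈7501/211⌉ − ⌈7334/211⌉ = 36 − 35 = 1
n=44: ⌈(45·167+153)/211⌉ − ⌈(44·167+153)/211⌉ = ⌈7668/211⌉ − ⌈7501/211⌉ = 37 − 36 = 1
n=45: ⌈(46·167+153)/211⌉ − ⌈(45·167+153)/211⌉ = ⌈7835/211⌉ − ⌈7668/211⌉ = 38 − 37 = 1
n=46: ⌈(47·167+153)/211⌉ − ⌈(46·167+153)/211⌉ = ⌈8002/211⌉ − ⌈7835/211⌉ = 38 − 38 = 0
n=47: ⌈(48·167+153)/211⌉ − ⌈(47·167+153)/211⌉ = ⌈8169/211⌉ − ⌈8002/211⌉ = 39 − 38 = 1
n=48: ⌈(49·167+153)/211⌉ − ⌈(48·167+153)/211⌉ = ⌈8336/211⌉ − ⌈8169/211⌉ = 40 − 39 = 1
n=49: ⌈(50·167+153)/211⌉ − ⌈(49·167+153)/211⌉ = ⌈8503/211⌉ − ⌈8336/211⌉ = 41 − 40 = 1
n=50: ⌈(51·167+153)/211⌉ − ⌈(50·167+153)/211⌉ = ⌈8670/211⌉ − ⌈8503/211⌉ = 42 − 41 = 1
n=51: ⌈(52·167+153)/211⌉ − ⌈(51·167+153)/211⌉ = ⌈8837/211⌉ − ⌈8670/211⌉ = 42 − 42 = 0
n=52: ⌈(53·167+153)/211⌉ − ⌈(52·167+153)/211⌉ = ⌈9004/211⌉ − ⌈8837/211⌉ = 43 − 42 = 1
n=53: ⌈(54·167+153)/211⌉ − ⌈(53·167+153)/211⌉ = ⌈9171/211⌉ − ⌈9004/211⌉ = 44 − 43 = 1
n=54: ⌈(55·167+153)/211⌉ − ⌈(54·167+153)/211⌉ = ⌈9338/211⌉ − ⌈9171/211⌉ = 45 − 44 = 1
n=55: ⌈(56·167+153)/211⌉ − ⌈(55·167+153)/211⌉ = ⌈9505/211⌉ − ⌈9338/211⌉ = 46 − 45 = 1
n=56: ⌈(57·167+153)/211⌉ − ⌈(56·167+153)/211⌉ = ⌈9672/211⌉ − ⌈9505/211⌉ = 46 − 46 = 0
n=57: ⌈(58·167+153)/211⌉ − ⌈(57·167+153)/211⌉ = ⌈9839/211⌉ − ⌈9672/211⌉ = 47 − 46 = 1
n=58: ⌈(59·167+153)/211⌉ − ⌈(58·167+153)/211⌉ = ⌈10006/211⌉ − ⌈9839/211⌉ = 48 − 47 = 1
n=59: ⌈(60·167+153)/211⌉ − ⌈(59·167+153)/211⌉ = ⌈10173/211⌉ − ⌈10006/211⌉ = 49 − 48 = 1
n=60: ⌈(61·167+153)/211⌉ − ⌈(60·167+153)/211⌉ = ⌈10340/211⌉ − ⌈10173/211⌉ = 50 − 49 = 1
n=61: ⌈(62·167+153)/211⌉ − ⌈(61·167+153)/211⌉ = ⌈10507/211⌉ − ⌈10340/211⌉ = 50 − 50 = 0
n=62: ⌈(63·167+153)/211⌉ − ⌈(62·167+153)/211⌉ = ⌈10674/211⌉ − ⌈10507/211⌉ = 51 − 50 = 1
n=63: ⌈(64·167+153)/211⌉ − ⌈(63·167+153)/211⌉ = ⌈10841/211⌉ − ⌈10674/211⌉ = 52 − 51 = 1
n=64: ⌈(65·167+153)/211⌉ − ⌈(64·167+153)/211⌉ = ⌈11008/211⌉ − ⌈10841/211⌉ = 53 − 52 = 1
n=65: ⌈(66·167+153)/211⌉ − ⌈(65·167+153)/211⌉ = ⌈11175/211⌉ − ⌈11008/211⌉ = 53 − 53 = 0
n=66: ⌈(67·167+153)/211⌉ − ⌈(66·167+153)/211⌉ = ⌈11342/211⌉ − ⌈11175/211⌉ = 54 − 53 = 1
n=67: ⌈(68·167+153)/211⌉ − ⌈(67·167+153)/211⌉ = ⌈11509/211⌉ − ⌈11342/211⌉ = 55 − 54 = 1
n=68: ⌈(69·167+153)/211⌉ − ⌈(68·167+153)/211⌉ = ⌈11676/211⌉ − ⌈11509/211⌉ = 56 − 55 = 1
n=69: ⌈(70·167+153)/211⌉ − ⌈(69·167+153)/211⌉ = ⌈11843/211⌉ − ⌈11676/211⌉ = 57 − 56 = 1
n=70: ⌈(71·167+153)/211⌉ − ⌈(70·167+153)/211⌉ = ⌈12010/211⌉ − ⌈11843/211⌉ = 57 − 57 = 0
n=71: ⌈(72·167+153)/211⌉ − ⌈(71·167+153)/211⌉ = ⌈12177/211⌉ − ⌈12010/211⌉ = 58 − 57 = 1
n=72: ⌈(73·167+153)/211⌉ − ⌈(72·167+153)/211⌉ = ⌈12344/211⌉ − ⌈12177/211⌉ = 59 − 58 = 1
n=73: ⌈(74·167+153)/211⌉ − ⌈(73·167+153)/211⌉ = ⌈12511/211⌉ − ⌈12344/211⌉ = 60 − 59 = 1
n=74: ⌈(75·167+153)/211⌉ − ⌈(74·167+153)/211⌉ = ⌈12678/211⌉ − ⌈12511/211⌉ = 61 − 60 = 1

111011110111101110111101111011110111101110111101111011110111101110111101111


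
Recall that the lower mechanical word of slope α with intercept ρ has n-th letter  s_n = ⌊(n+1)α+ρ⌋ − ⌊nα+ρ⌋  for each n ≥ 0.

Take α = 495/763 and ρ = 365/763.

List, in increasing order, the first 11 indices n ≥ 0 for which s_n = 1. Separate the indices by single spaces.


n=0: ⌊860/763⌋−⌊365/763⌋ = 1−0 = 1  ← one
n=1: ⌊1355/763⌋−⌊860/763⌋ = 1−1 = 0
n=2: ⌊1850/763⌋−⌊1355/763⌋ = 2−1 = 1  ← one
n=3: ⌊2345/763⌋−⌊1850/763⌋ = 3−2 = 1  ← one
n=4: ⌊2840/763⌋−⌊2345/763⌋ = 3−3 = 0
n=5: ⌊3335/763⌋−⌊2840/763⌋ = 4−3 = 1  ← one
n=6: ⌊3830/763⌋−⌊3335/763⌋ = 5−4 = 1  ← one
n=7: ⌊4325/763⌋−⌊3830/763⌋ = 5−5 = 0
n=8: ⌊4820/763⌋−⌊4325/763⌋ = 6−5 = 1  ← one
n=9: ⌊5315/763⌋−⌊4820/763⌋ = 6−6 = 0
n=10: ⌊5810/763⌋−⌊5315/763⌋ = 7−6 = 1  ← one
n=11: ⌊6305/763⌋−⌊5810/763⌋ = 8−7 = 1  ← one
n=12: ⌊6800/763⌋−⌊6305/763⌋ = 8−8 = 0
n=13: ⌊7295/763⌋−⌊6800/763⌋ = 9−8 = 1  ← one
n=14: ⌊7790/763⌋−⌊7295/763⌋ = 10−9 = 1  ← one
n=15: ⌊8285/763⌋−⌊7790/763⌋ = 10−10 = 0
n=16: ⌊8780/763⌋−⌊8285/763⌋ = 11−10 = 1  ← one
positions of the first 11 ones: 0 2 3 5 6 8 10 11 13 14 16

0 2 3 5 6 8 10 11 13 14 16


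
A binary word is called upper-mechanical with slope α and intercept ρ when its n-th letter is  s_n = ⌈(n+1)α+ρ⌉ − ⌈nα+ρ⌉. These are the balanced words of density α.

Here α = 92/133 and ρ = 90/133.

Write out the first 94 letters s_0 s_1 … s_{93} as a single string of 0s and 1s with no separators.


n=0: ⌈(1·92+90)/133⌉ − ⌈(0·92+90)/133⌉ = ⌈182/133⌉ − ⌈90/133⌉ = 2 − 1 = 1
n=1: ⌈(2·92+90)/133⌉ − ⌈(1·92+90)/133⌉ = ⌈274/133⌉ − ⌈182/133⌉ = 3 − 2 = 1
n=2: ⌈(3·92+90)/133⌉ − ⌈(2·92+90)/133⌉ = ⌈366/133⌉ − ⌈274/133⌉ = 3 − 3 = 0
n=3: ⌈(4·92+90)/133⌉ − ⌈(3·92+90)/133⌉ = ⌈458/133⌉ − ⌈366/133⌉ = 4 − 3 = 1
n=4: ⌈(5·92+90)/133⌉ − ⌈(4·92+90)/133⌉ = ⌈550/133⌉ − ⌈458/133⌉ = 5 − 4 = 1
n=5: ⌈(6·92+90)/133⌉ − ⌈(5·92+90)/133⌉ = ⌈642/133⌉ − ⌈550/133⌉ = 5 − 5 = 0
n=6: ⌈(7·92+90)/133⌉ − ⌈(6·92+90)/133⌉ = ⌈734/133⌉ − ⌈642/133⌉ = 6 − 5 = 1
n=7: ⌈(8·92+90)/133⌉ − ⌈(7·92+90)/133⌉ = ⌈826/133⌉ − ⌈734/133⌉ = 7 − 6 = 1
n=8: ⌈(9·92+90)/133⌉ − ⌈(8·92+90)/133⌉ = ⌈918/133⌉ − ⌈826/133⌉ = 7 − 7 = 0
n=9: ⌈(10·92+90)/133⌉ − ⌈(9·92+90)/133⌉ = ⌈1010/133⌉ − ⌈918/133⌉ = 8 − 7 = 1
n=10: ⌈(11·92+90)/133⌉ − ⌈(10·92+90)/133⌉ = ⌈1102/133⌉ − ⌈1010/133⌉ = 9 − 8 = 1
n=11: ⌈(12·92+90)/133⌉ − ⌈(11·92+90)/133⌉ = ⌈1194/133⌉ − ⌈1102/133⌉ = 9 − 9 = 0
n=12: ⌈(13·92+90)/133⌉ − ⌈(12·92+90)/133⌉ = ⌈1286/133⌉ − ⌈1194/133⌉ = 10 − 9 = 1
n=13: ⌈(14·92+90)/133⌉ − ⌈(13·92+90)/133⌉ = ⌈1378/133⌉ − ⌈1286/133⌉ = 11 − 10 = 1
n=14: ⌈(15·92+90)/133⌉ − ⌈(14·92+90)/133⌉ = ⌈1470/133⌉ − ⌈1378/133⌉ = 12 − 11 = 1
n=15: ⌈(16·92+90)/133⌉ − ⌈(15·92+90)/133⌉ = ⌈1562/133⌉ − ⌈1470/133⌉ = 12 − 12 = 0
n=16: ⌈(17·92+90)/133⌉ − ⌈(16·92+90)/133⌉ = ⌈1654/133⌉ − ⌈1562/133⌉ = 13 − 12 = 1
n=17: ⌈(18·92+90)/133⌉ − ⌈(17·92+90)/133⌉ = ⌈1746/133⌉ − ⌈1654/133⌉ = 14 − 13 = 1
n=18: ⌈(19·92+90)/133⌉ − ⌈(18·92+90)/133⌉ = ⌈1838/133⌉ − ⌈1746/133⌉ = 14 − 14 = 0
n=19: ⌈(20·92+90)/133⌉ − ⌈(19·92+90)/133⌉ = ⌈1930/133⌉ − ⌈1838/133⌉ = 15 − 14 = 1
n=20: ⌈(21·92+90)/133⌉ − ⌈(20·92+90)/133⌉ = ⌈2022/133⌉ − ⌈1930/133⌉ = 16 − 15 = 1
n=21: ⌈(22·92+90)/133⌉ − ⌈(21·92+90)/133⌉ = ⌈2114/133⌉ − ⌈2022/133⌉ = 16 − 16 = 0
n=22: ⌈(23·92+90)/133⌉ − ⌈(22·92+90)/133⌉ = ⌈2206/133⌉ − ⌈2114/133⌉ = 17 − 16 = 1
n=23: ⌈(24·92+90)/133⌉ − ⌈(23·92+90)/133⌉ = ⌈2298/133⌉ − ⌈2206/133⌉ = 18 − 17 = 1
n=24: ⌈(25·92+90)/133⌉ − ⌈(24·92+90)/133⌉ = ⌈2390/133⌉ − ⌈2298/133⌉ = 18 − 18 = 0
n=25: ⌈(26·92+90)/133⌉ − ⌈(25·92+90)/133⌉ = ⌈2482/133⌉ − ⌈2390/133⌉ = 19 − 18 = 1
n=26: ⌈(27·92+90)/133⌉ − ⌈(26·92+90)/133⌉ = ⌈2574/133⌉ − ⌈2482/133⌉ = 20 − 19 = 1
n=27: ⌈(28·92+90)/133⌉ − ⌈(27·92+90)/133⌉ = ⌈2666/133⌉ − ⌈2574/133⌉ = 21 − 20 = 1
n=28: ⌈(29·92+90)/133⌉ − ⌈(28·92+90)/133⌉ = ⌈2758/133⌉ − ⌈2666/133⌉ = 21 − 21 = 0
n=29: ⌈(30·92+90)/133⌉ − ⌈(29·92+90)/133⌉ = ⌈2850/133⌉ − ⌈2758/133⌉ = 22 − 21 = 1
n=30: ⌈(31·92+90)/133⌉ − ⌈(30·92+90)/133⌉ = ⌈2942/133⌉ − ⌈2850/133⌉ = 23 − 22 = 1
n=31: ⌈(32·92+90)/133⌉ − ⌈(31·92+90)/133⌉ = ⌈3034/133⌉ − ⌈2942/133⌉ = 23 − 23 = 0
n=32: ⌈(33·92+90)/133⌉ − ⌈(32·92+90)/133⌉ = ⌈3126/133⌉ − ⌈3034/133⌉ = 24 − 23 = 1
n=33: ⌈(34·92+90)/133⌉ − ⌈(33·92+90)/133⌉ = ⌈3218/133⌉ − ⌈3126/133⌉ = 25 − 24 = 1
n=34: ⌈(35·92+90)/133⌉ − ⌈(34·92+90)/133⌉ = ⌈3310/133⌉ − ⌈3218/133⌉ = 25 − 25 = 0
n=35: ⌈(36·92+90)/133⌉ − ⌈(35·92+90)/133⌉ = ⌈3402/133⌉ − ⌈3310/133⌉ = 26 − 25 = 1
n=36: ⌈(37·92+90)/133⌉ − ⌈(36·92+90)/133⌉ = ⌈3494/133⌉ − ⌈3402/133⌉ = 27 − 26 = 1
n=37: ⌈(38·92+90)/133⌉ − ⌈(37·92+90)/133⌉ = ⌈3586/133⌉ − ⌈3494/133⌉ = 27 − 27 = 0
n=38: ⌈(39·92+90)/133⌉ − ⌈(38·92+90)/133⌉ = ⌈3678/133⌉ − ⌈3586/133⌉ = 28 − 27 = 1
n=39: ⌈(40·92+90)/133⌉ − ⌈(39·92+90)/133⌉ = ⌈3770/133⌉ − ⌈3678/133⌉ = 29 − 28 = 1
n=40: ⌈(41·92+90)/133⌉ − ⌈(40·92+90)/133⌉ = ⌈3862/133⌉ − ⌈3770/133⌉ = 30 − 29 = 1
n=41: ⌈(42·92+90)/133⌉ − ⌈(41·92+90)/133⌉ = ⌈3954/133⌉ − ⌈3862/133⌉ = 30 − 30 = 0
n=42: ⌈(43·92+90)/133⌉ − ⌈(42·92+90)/133⌉ = ⌈4046/133⌉ − ⌈3954/133⌉ = 31 − 30 = 1
n=43: ⌈(44·92+90)/133⌉ − ⌈(43·92+90)/133⌉ = ⌈4138/133⌉ − ⌈4046/133⌉ = 32 − 31 = 1
n=44: ⌈(45·92+90)/133⌉ − ⌈(44·92+90)/133⌉ = ⌈4230/133⌉ − ⌈4138/133⌉ = 32 − 32 = 0
n=45: ⌈(46·92+90)/133⌉ − ⌈(45·92+90)/133⌉ = ⌈4322/133⌉ − ⌈4230/133⌉ = 33 − 32 = 1
n=46: ⌈(47·92+90)/133⌉ − ⌈(46·92+90)/133⌉ = ⌈4414/133⌉ − ⌈4322/133⌉ = 34 − 33 = 1
n=47: ⌈(48·92+90)/133⌉ − ⌈(47·92+90)/133⌉ = ⌈4506/133⌉ − ⌈4414/133⌉ = 34 − 34 = 0
n=48: ⌈(49·92+90)/133⌉ − ⌈(48·92+90)/133⌉ = ⌈4598/133⌉ − ⌈4506/133⌉ = 35 − 34 = 1
n=49: ⌈(50·92+90)/133⌉ − ⌈(49·92+90)/133⌉ = ⌈4690/133⌉ − ⌈4598/133⌉ = 36 − 35 = 1
n=50: ⌈(51·92+90)/133⌉ − ⌈(50·92+90)/133⌉ = ⌈4782/133⌉ − ⌈4690/133⌉ = 36 − 36 = 0
n=51: ⌈(52·92+90)/133⌉ − ⌈(51·92+90)/133⌉ = ⌈4874/133⌉ − ⌈4782/133⌉ = 37 − 36 = 1
n=52: ⌈(53·92+90)/133⌉ − ⌈(52·92+90)/133⌉ = ⌈4966/133⌉ − ⌈4874/133⌉ = 38 − 37 = 1
n=53: ⌈(54·92+90)/133⌉ − ⌈(53·92+90)/133⌉ = ⌈5058/133⌉ − ⌈4966/133⌉ = 39 − 38 = 1
n=54: ⌈(55·92+90)/133⌉ − ⌈(54·92+90)/133⌉ = ⌈5150/133⌉ − ⌈5058/133⌉ = 39 − 39 = 0
n=55: ⌈(56·92+90)/133⌉ − ⌈(55·92+90)/133⌉ = ⌈5242/133⌉ − ⌈5150/133⌉ = 40 − 39 = 1
n=56: ⌈(57·92+90)/133⌉ − ⌈(56·92+90)/133⌉ = ⌈5334/133⌉ − ⌈5242/133⌉ = 41 − 40 = 1
n=57: ⌈(58·92+90)/133⌉ − ⌈(57·92+90)/133⌉ = ⌈5426/133⌉ − ⌈5334/133⌉ = 41 − 41 = 0
n=58: ⌈(59·92+90)/133⌉ − ⌈(58·92+90)/133⌉ = ⌈5518/133⌉ − ⌈5426/133⌉ = 42 − 41 = 1
n=59: ⌈(60·92+90)/133⌉ − ⌈(59·92+90)/133⌉ = ⌈5610/133⌉ − ⌈5518/133⌉ = 43 − 42 = 1
n=60: ⌈(61·92+90)/133⌉ − ⌈(60·92+90)/133⌉ = ⌈5702/133⌉ − ⌈5610/133⌉ = 43 − 43 = 0
n=61: ⌈(62·92+90)/133⌉ − ⌈(61·92+90)/133⌉ = ⌈5794/133⌉ − ⌈5702/133⌉ = 44 − 43 = 1
n=62: ⌈(63·92+90)/133⌉ − ⌈(62·92+90)/133⌉ = ⌈5886/133⌉ − ⌈5794/133⌉ = 45 − 44 = 1
n=63: ⌈(64·92+90)/133⌉ − ⌈(63·92+90)/133⌉ = ⌈5978/133⌉ − ⌈5886/133⌉ = 45 − 45 = 0
n=64: ⌈(65·92+90)/133⌉ − ⌈(64·92+90)/133⌉ = ⌈6070/133⌉ − ⌈5978/133⌉ = 46 − 45 = 1
n=65: ⌈(66·92+90)/133⌉ − ⌈(65·92+90)/133⌉ = ⌈6162/133⌉ − ⌈6070/133⌉ = 47 − 46 = 1
n=66: ⌈(67·92+90)/133⌉ − ⌈(66·92+90)/133⌉ = ⌈6254/133⌉ − ⌈6162/133⌉ = 48 − 47 = 1
n=67: ⌈(68·92+90)/133⌉ − ⌈(67·92+90)/133⌉ = ⌈6346/133⌉ − ⌈6254/133⌉ = 48 − 48 = 0
n=68: ⌈(69·92+90)/133⌉ − ⌈(68·92+90)/133⌉ = ⌈6438/133⌉ − ⌈6346/133⌉ = 49 − 48 = 1
n=69: ⌈(70·92+90)/133⌉ − ⌈(69·92+90)/133⌉ = ⌈6530/133⌉ − ⌈6438/133⌉ = 50 − 49 = 1
n=70: ⌈(71·92+90)/133⌉ − ⌈(70·92+90)/133⌉ = ⌈6622/133⌉ − ⌈6530/133⌉ = 50 − 50 = 0
n=71: ⌈(72·92+90)/133⌉ − ⌈(71·92+90)/133⌉ = ⌈6714/133⌉ − ⌈6622/133⌉ = 51 − 50 = 1
n=72: ⌈(73·92+90)/133⌉ − ⌈(72·92+90)/133⌉ = ⌈6806/133⌉ − ⌈6714/133⌉ = 52 − 51 = 1
n=73: ⌈(74·92+90)/133⌉ − ⌈(73·92+90)/133⌉ = ⌈6898/133⌉ − ⌈6806/133⌉ = 52 − 52 = 0
n=74: ⌈(75·92+90)/133⌉ − ⌈(74·92+90)/133⌉ = ⌈6990/133⌉ − ⌈6898/133⌉ = 53 − 52 = 1
n=75: ⌈(76·92+90)/133⌉ − ⌈(75·92+90)/133⌉ = ⌈7082/133⌉ − ⌈6990/133⌉ = 54 − 53 = 1
n=76: ⌈(77·92+90)/133⌉ − ⌈(76·92+90)/133⌉ = ⌈7174/133⌉ − ⌈7082/133⌉ = 54 − 54 = 0
n=77: ⌈(78·92+90)/133⌉ − ⌈(77·92+90)/133⌉ = ⌈7266/133⌉ − ⌈7174/133⌉ = 55 − 54 = 1
n=78: ⌈(79·92+90)/133⌉ − ⌈(78·92+90)/133⌉ = ⌈7358/133⌉ − ⌈7266/133⌉ = 56 − 55 = 1
n=79: ⌈(80·92+90)/133⌉ − ⌈(79·92+90)/133⌉ = ⌈7450/133⌉ − ⌈7358/133⌉ = 57 − 56 = 1
n=80: ⌈(81·92+90)/133⌉ − ⌈(80·92+90)/133⌉ = ⌈7542/133⌉ − ⌈7450/133⌉ = 57 − 57 = 0
n=81: ⌈(82·92+90)/133⌉ − ⌈(81·92+90)/133⌉ = ⌈7634/133⌉ − ⌈7542/133⌉ = 58 − 57 = 1
n=82: ⌈(83·92+90)/133⌉ − ⌈(82·92+90)/133⌉ = ⌈7726/133⌉ − ⌈7634/133⌉ = 59 − 58 = 1
n=83: ⌈(84·92+90)/133⌉ − ⌈(83·92+90)/133⌉ = ⌈7818/133⌉ − ⌈7726/133⌉ = 59 − 59 = 0
n=84: ⌈(85·92+90)/133⌉ − ⌈(84·92+90)/133⌉ = ⌈7910/133⌉ − ⌈7818/133⌉ = 60 − 59 = 1
n=85: ⌈(86·92+90)/133⌉ − ⌈(85·92+90)/133⌉ = ⌈8002/133⌉ − ⌈7910/133⌉ = 61 − 60 = 1
n=86: ⌈(87·92+90)/133⌉ − ⌈(86·92+90)/133⌉ = ⌈8094/133⌉ − ⌈8002/133⌉ = 61 − 61 = 0
n=87: ⌈(88·92+90)/133⌉ − ⌈(87·92+90)/133⌉ = ⌈8186/133⌉ − ⌈8094/133⌉ = 62 − 61 = 1
n=88: ⌈(89·92+90)/133⌉ − ⌈(88·92+90)/133⌉ = ⌈8278/133⌉ − ⌈8186/133⌉ = 63 − 62 = 1
n=89: ⌈(90·92+90)/133⌉ − ⌈(89·92+90)/133⌉ = ⌈8370/133⌉ − ⌈8278/133⌉ = 63 − 63 = 0
n=90: ⌈(91·92+90)/133⌉ − ⌈(90·92+90)/133⌉ = ⌈8462/133⌉ − ⌈8370/133⌉ = 64 − 63 = 1
n=91: ⌈(92·92+90)/133⌉ − ⌈(91·92+90)/133⌉ = ⌈8554/133⌉ − ⌈8462/133⌉ = 65 − 64 = 1
n=92: ⌈(93·92+90)/133⌉ − ⌈(92·92+90)/133⌉ = ⌈8646/133⌉ − ⌈8554/133⌉ = 66 − 65 = 1
n=93: ⌈(94·92+90)/133⌉ − ⌈(93·92+90)/133⌉ = ⌈8738/133⌉ − ⌈8646/133⌉ = 66 − 66 = 0

1101101101101110110110110111011011011011101101101101110110110110111011011011011101101101101110


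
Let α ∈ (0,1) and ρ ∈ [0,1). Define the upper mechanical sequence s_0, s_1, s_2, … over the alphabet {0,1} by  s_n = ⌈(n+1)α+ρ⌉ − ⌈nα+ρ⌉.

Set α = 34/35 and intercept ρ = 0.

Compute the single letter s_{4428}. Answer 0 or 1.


(n+1)α + ρ = (4429·34) / 35 = 150586/35
nα + ρ     = (4428·34) / 35 = 150552/35
⌈150586/35⌉ = 4303,  ⌈150552/35⌉ = 4302
s_{4428} = 4303 − 4302 = 1

1


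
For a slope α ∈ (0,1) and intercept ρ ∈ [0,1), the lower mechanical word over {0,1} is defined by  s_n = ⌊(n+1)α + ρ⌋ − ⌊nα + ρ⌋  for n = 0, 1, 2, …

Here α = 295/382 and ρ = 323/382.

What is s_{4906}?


(n+1)α + ρ = (4907·295 + 323) / 382 = 1447888/382
nα + ρ     = (4906·295 + 323) / 382 = 1447593/382
⌊1447888/382⌋ = 3790,  ⌊1447593/382⌋ = 3789
s_{4906} = 3790 − 3789 = 1

1


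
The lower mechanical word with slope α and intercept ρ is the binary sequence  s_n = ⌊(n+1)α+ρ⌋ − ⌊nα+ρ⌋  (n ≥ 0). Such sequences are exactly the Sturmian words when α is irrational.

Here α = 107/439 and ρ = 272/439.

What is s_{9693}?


0

(n+1)α + ρ = (9694·107 + 272) / 439 = 1037530/439
nα + ρ     = (9693·107 + 272) / 439 = 1037423/439
⌊1037530/439⌋ = 2363,  ⌊1037423/439⌋ = 2363
s_{9693} = 2363 − 2363 = 0


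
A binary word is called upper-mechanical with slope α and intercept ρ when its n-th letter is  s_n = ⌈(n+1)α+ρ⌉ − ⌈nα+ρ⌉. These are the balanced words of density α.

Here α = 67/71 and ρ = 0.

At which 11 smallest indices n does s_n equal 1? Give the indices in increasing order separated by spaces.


n=0: ⌈67/71⌉−⌈0/71⌉ = 1−0 = 1  ← one
n=1: ⌈134/71⌉−⌈67/71⌉ = 2−1 = 1  ← one
n=2: ⌈201/71⌉−⌈134/71⌉ = 3−2 = 1  ← one
n=3: ⌈268/71⌉−⌈201/71⌉ = 4−3 = 1  ← one
n=4: ⌈335/71⌉−⌈268/71⌉ = 5−4 = 1  ← one
n=5: ⌈402/71⌉−⌈335/71⌉ = 6−5 = 1  ← one
n=6: ⌈469/71⌉−⌈402/71⌉ = 7−6 = 1  ← one
n=7: ⌈536/71⌉−⌈469/71⌉ = 8−7 = 1  ← one
n=8: ⌈603/71⌉−⌈536/71⌉ = 9−8 = 1  ← one
n=9: ⌈670/71⌉−⌈603/71⌉ = 10−9 = 1  ← one
n=10: ⌈737/71⌉−⌈670/71⌉ = 11−10 = 1  ← one
positions of the first 11 ones: 0 1 2 3 4 5 6 7 8 9 10

0 1 2 3 4 5 6 7 8 9 10


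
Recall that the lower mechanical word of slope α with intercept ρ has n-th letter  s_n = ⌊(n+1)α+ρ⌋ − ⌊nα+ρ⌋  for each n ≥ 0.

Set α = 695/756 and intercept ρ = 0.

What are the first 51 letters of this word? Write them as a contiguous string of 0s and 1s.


011111111111011111111111011111111111101111111111101

n=0: ⌊(1·695)/756⌋ − ⌊(0·695)/756⌋ = ⌊695/756⌋ − ⌊0/756⌋ = 0 − 0 = 0
n=1: ⌊(2·695)/756⌋ − ⌊(1·695)/756⌋ = ⌊1390/756⌋ − ⌊695/756⌋ = 1 − 0 = 1
n=2: ⌊(3·695)/756⌋ − ⌊(2·695)/756⌋ = ⌊2085/756⌋ − ⌊1390/756⌋ = 2 − 1 = 1
n=3: ⌊(4·695)/756⌋ − ⌊(3·695)/756⌋ = ⌊2780/756⌋ − ⌊2085/756⌋ = 3 − 2 = 1
n=4: ⌊(5·695)/756⌋ − ⌊(4·695)/756⌋ = ⌊3475/756⌋ − ⌊2780/756⌋ = 4 − 3 = 1
n=5: ⌊(6·695)/756⌋ − ⌊(5·695)/756⌋ = ⌊4170/756⌋ − ⌊3475/756⌋ = 5 − 4 = 1
n=6: ⌊(7·695)/756⌋ − ⌊(6·695)/756⌋ = ⌊4865/756⌋ − ⌊4170/756⌋ = 6 − 5 = 1
n=7: ⌊(8·695)/756⌋ − ⌊(7·695)/756⌋ = ⌊5560/756⌋ − ⌊4865/756⌋ = 7 − 6 = 1
n=8: ⌊(9·695)/756⌋ − ⌊(8·695)/756⌋ = ⌊6255/756⌋ − ⌊5560/756⌋ = 8 − 7 = 1
n=9: ⌊(10·695)/756⌋ − ⌊(9·695)/756⌋ = ⌊6950/756⌋ − ⌊6255/756⌋ = 9 − 8 = 1
n=10: ⌊(11·695)/756⌋ − ⌊(10·695)/756⌋ = ⌊7645/756⌋ − ⌊6950/756⌋ = 10 − 9 = 1
n=11: ⌊(12·695)/756⌋ − ⌊(11·695)/756⌋ = ⌊8340/756⌋ − ⌊7645/756⌋ = 11 − 10 = 1
n=12: ⌊(13·695)/756⌋ − ⌊(12·695)/756⌋ = ⌊9035/756⌋ − ⌊8340/756⌋ = 11 − 11 = 0
n=13: ⌊(14·695)/756⌋ − ⌊(13·695)/756⌋ = ⌊9730/756⌋ − ⌊9035/756⌋ = 12 − 11 = 1
n=14: ⌊(15·695)/756⌋ − ⌊(14·695)/756⌋ = ⌊10425/756⌋ − ⌊9730/756⌋ = 13 − 12 = 1
n=15: ⌊(16·695)/756⌋ − ⌊(15·695)/756⌋ = ⌊11120/756⌋ − ⌊10425/756⌋ = 14 − 13 = 1
n=16: ⌊(17·695)/756⌋ − ⌊(16·695)/756⌋ = ⌊11815/756⌋ − ⌊11120/756⌋ = 15 − 14 = 1
n=17: ⌊(18·695)/756⌋ − ⌊(17·695)/756⌋ = ⌊12510/756⌋ − ⌊11815/756⌋ = 16 − 15 = 1
n=18: ⌊(19·695)/756⌋ − ⌊(18·695)/756⌋ = ⌊13205/756⌋ − ⌊12510/756⌋ = 17 − 16 = 1
n=19: ⌊(20·695)/756⌋ − ⌊(19·695)/756⌋ = ⌊13900/756⌋ − ⌊13205/756⌋ = 18 − 17 = 1
n=20: ⌊(21·695)/756⌋ − ⌊(20·695)/756⌋ = ⌊14595/756⌋ − ⌊13900/756⌋ = 19 − 18 = 1
n=21: ⌊(22·695)/756⌋ − ⌊(21·695)/756⌋ = ⌊15290/756⌋ − ⌊14595/756⌋ = 20 − 19 = 1
n=22: ⌊(23·695)/756⌋ − ⌊(22·695)/756⌋ = ⌊15985/756⌋ − ⌊15290/756⌋ = 21 − 20 = 1
n=23: ⌊(24·695)/756⌋ − ⌊(23·695)/756⌋ = ⌊16680/756⌋ − ⌊15985/756⌋ = 22 − 21 = 1
n=24: ⌊(25·695)/756⌋ − ⌊(24·695)/756⌋ = ⌊17375/756⌋ − ⌊16680/756⌋ = 22 − 22 = 0
n=25: ⌊(26·695)/756⌋ − ⌊(25·695)/756⌋ = ⌊18070/756⌋ − ⌊17375/756⌋ = 23 − 22 = 1
n=26: ⌊(27·695)/756⌋ − ⌊(26·695)/756⌋ = ⌊18765/756⌋ − ⌊18070/756⌋ = 24 − 23 = 1
n=27: ⌊(28·695)/756⌋ − ⌊(27·695)/756⌋ = ⌊19460/756⌋ − ⌊18765/756⌋ = 25 − 24 = 1
n=28: ⌊(29·695)/756⌋ − ⌊(28·695)/756⌋ = ⌊20155/756⌋ − ⌊19460/756⌋ = 26 − 25 = 1
n=29: ⌊(30·695)/756⌋ − ⌊(29·695)/756⌋ = ⌊20850/756⌋ − ⌊20155/756⌋ = 27 − 26 = 1
n=30: ⌊(31·695)/756⌋ − ⌊(30·695)/756⌋ = ⌊21545/756⌋ − ⌊20850/756⌋ = 28 − 27 = 1
n=31: ⌊(32·695)/756⌋ − ⌊(31·695)/756⌋ = ⌊22240/756⌋ − ⌊21545/756⌋ = 29 − 28 = 1
n=32: ⌊(33·695)/756⌋ − ⌊(32·695)/756⌋ = ⌊22935/756⌋ − ⌊22240/756⌋ = 30 − 29 = 1
n=33: ⌊(34·695)/756⌋ − ⌊(33·695)/756⌋ = ⌊23630/756⌋ − ⌊22935/756⌋ = 31 − 30 = 1
n=34: ⌊(35·695)/756⌋ − ⌊(34·695)/756⌋ = ⌊24325/756⌋ − ⌊23630/756⌋ = 32 − 31 = 1
n=35: ⌊(36·695)/756⌋ − ⌊(35·695)/756⌋ = ⌊25020/756⌋ − ⌊24325/756⌋ = 33 − 32 = 1
n=36: ⌊(37·695)/756⌋ − ⌊(36·695)/756⌋ = ⌊25715/756⌋ − ⌊25020/756⌋ = 34 − 33 = 1
n=37: ⌊(38·695)/756⌋ − ⌊(37·695)/756⌋ = ⌊26410/756⌋ − ⌊25715/756⌋ = 34 − 34 = 0
n=38: ⌊(39·695)/756⌋ − ⌊(38·695)/756⌋ = ⌊27105/756⌋ − ⌊26410/756⌋ = 35 − 34 = 1
n=39: ⌊(40·695)/756⌋ − ⌊(39·695)/756⌋ = ⌊27800/756⌋ − ⌊27105/756⌋ = 36 − 35 = 1
n=40: ⌊(41·695)/756⌋ − ⌊(40·695)/756⌋ = ⌊28495/756⌋ − ⌊27800/756⌋ = 37 − 36 = 1
n=41: ⌊(42·695)/756⌋ − ⌊(41·695)/756⌋ = ⌊29190/756⌋ − ⌊28495/756⌋ = 38 − 37 = 1
n=42: ⌊(43·695)/756⌋ − ⌊(42·695)/756⌋ = ⌊29885/756⌋ − ⌊29190/756⌋ = 39 − 38 = 1
n=43: ⌊(44·695)/756⌋ − ⌊(43·695)/756⌋ = ⌊30580/756⌋ − ⌊29885/756⌋ = 40 − 39 = 1
n=44: ⌊(45·695)/756⌋ − ⌊(44·695)/756⌋ = ⌊31275/756⌋ − ⌊30580/756⌋ = 41 − 40 = 1
n=45: ⌊(46·695)/756⌋ − ⌊(45·695)/756⌋ = ⌊31970/756⌋ − ⌊31275/756⌋ = 42 − 41 = 1
n=46: ⌊(47·695)/756⌋ − ⌊(46·695)/756⌋ = ⌊32665/756⌋ − ⌊31970/756⌋ = 43 − 42 = 1
n=47: ⌊(48·695)/756⌋ − ⌊(47·695)/756⌋ = ⌊33360/756⌋ − ⌊32665/756⌋ = 44 − 43 = 1
n=48: ⌊(49·695)/756⌋ − ⌊(48·695)/756⌋ = ⌊34055/756⌋ − ⌊33360/756⌋ = 45 − 44 = 1
n=49: ⌊(50·695)/756⌋ − ⌊(49·695)/756⌋ = ⌊34750/756⌋ − ⌊34055/756⌋ = 45 − 45 = 0
n=50: ⌊(51·695)/756⌋ − ⌊(50·695)/756⌋ = ⌊35445/756⌋ − ⌊34750/756⌋ = 46 − 45 = 1


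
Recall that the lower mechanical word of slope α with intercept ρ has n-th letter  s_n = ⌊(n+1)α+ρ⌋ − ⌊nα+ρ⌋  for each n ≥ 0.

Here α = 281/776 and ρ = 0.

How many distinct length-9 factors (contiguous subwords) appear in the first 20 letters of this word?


t_n = ⌊(n·281)/776⌋ for n = 0 … 20:
  n=0…9: ⌊0/776⌋=0 ⌊281/776⌋=0 ⌊562/776⌋=0 ⌊843/776⌋=1 ⌊1124/776⌋=1 ⌊1405/776⌋=1 ⌊1686/776⌋=2 ⌊1967/776⌋=2 ⌊2248/776⌋=2 ⌊2529/776⌋=3
  n=10…19: ⌊2810/776⌋=3 ⌊3091/776⌋=3 ⌊3372/776⌋=4 ⌊3653/776⌋=4 ⌊3934/776⌋=5 ⌊4215/776⌋=5 ⌊4496/776⌋=5 ⌊4777/776⌋=6 ⌊5058/776⌋=6 ⌊5339/776⌋=6
  n=20: ⌊5620/776⌋=7
s_n = t_(n+1) − t_n for n = 0 … 19 gives
prefix = 00100100100101001001
slide a length-9 window over [0..8] … [11..19] (12 windows); first occurrence of each distinct factor:
  [  0..  8] 001001001
  [  1..  9] 010010010
  [  2.. 10] 100100100
  [  5.. 13] 100100101
  [  6.. 14] 001001010
  [  7.. 15] 010010100
  [  8.. 16] 100101001
  [  9.. 17] 001010010
  [ 10.. 18] 010100100
  [ 11.. 19] 101001001
  (the other 2 windows repeat one of these)
distinct factors: {001001001, 001001010, 001010010, 010010010, 010010100, 010100100, 100100100, 100100101, 100101001, 101001001}
count = 10  (Sturmian bound for length 9 is 10)

10


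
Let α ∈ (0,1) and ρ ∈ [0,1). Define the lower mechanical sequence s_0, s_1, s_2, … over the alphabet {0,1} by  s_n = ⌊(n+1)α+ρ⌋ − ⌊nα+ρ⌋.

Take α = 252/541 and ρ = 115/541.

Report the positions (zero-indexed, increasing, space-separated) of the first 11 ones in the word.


1 3 5 8 10 12 14 16 18 21 23

n=0: ⌊367/541⌋−⌊115/541⌋ = 0−0 = 0
n=1: ⌊619/541⌋−⌊367/541⌋ = 1−0 = 1  ← one
n=2: ⌊871/541⌋−⌊619/541⌋ = 1−1 = 0
n=3: ⌊1123/541⌋−⌊871/541⌋ = 2−1 = 1  ← one
n=4: ⌊1375/541⌋−⌊1123/541⌋ = 2−2 = 0
n=5: ⌊1627/541⌋−⌊1375/541⌋ = 3−2 = 1  ← one
n=6: ⌊1879/541⌋−⌊1627/541⌋ = 3−3 = 0
n=7: ⌊2131/541⌋−⌊1879/541⌋ = 3−3 = 0
n=8: ⌊2383/541⌋−⌊2131/541⌋ = 4−3 = 1  ← one
n=9: ⌊2635/541⌋−⌊2383/541⌋ = 4−4 = 0
n=10: ⌊2887/541⌋−⌊2635/541⌋ = 5−4 = 1  ← one
n=11: ⌊3139/541⌋−⌊2887/541⌋ = 5−5 = 0
n=12: ⌊3391/541⌋−⌊3139/541⌋ = 6−5 = 1  ← one
n=13: ⌊3643/541⌋−⌊3391/541⌋ = 6−6 = 0
n=14: ⌊3895/541⌋−⌊3643/541⌋ = 7−6 = 1  ← one
n=15: ⌊4147/541⌋−⌊3895/541⌋ = 7−7 = 0
n=16: ⌊4399/541⌋−⌊4147/541⌋ = 8−7 = 1  ← one
n=17: ⌊4651/541⌋−⌊4399/541⌋ = 8−8 = 0
n=18: ⌊4903/541⌋−⌊4651/541⌋ = 9−8 = 1  ← one
n=19: ⌊5155/541⌋−⌊4903/541⌋ = 9−9 = 0
n=20: ⌊5407/541⌋−⌊5155/541⌋ = 9−9 = 0
n=21: ⌊5659/541⌋−⌊5407/541⌋ = 10−9 = 1  ← one
n=22: ⌊5911/541⌋−⌊5659/541⌋ = 10−10 = 0
n=23: ⌊6163/541⌋−⌊5911/541⌋ = 11−10 = 1  ← one
positions of the first 11 ones: 1 3 5 8 10 12 14 16 18 21 23


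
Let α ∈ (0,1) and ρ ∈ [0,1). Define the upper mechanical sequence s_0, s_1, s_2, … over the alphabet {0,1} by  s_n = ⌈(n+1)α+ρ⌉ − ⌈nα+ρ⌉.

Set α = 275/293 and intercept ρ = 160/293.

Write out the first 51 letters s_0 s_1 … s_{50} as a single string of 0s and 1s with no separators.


n=0: ⌈(1·275+160)/293⌉ − ⌈(0·275+160)/293⌉ = ⌈435/293⌉ − ⌈160/293⌉ = 2 − 1 = 1
n=1: ⌈(2·275+160)/293⌉ − ⌈(1·275+160)/293⌉ = ⌈710/293⌉ − ⌈435/293⌉ = 3 − 2 = 1
n=2: ⌈(3·275+160)/293⌉ − ⌈(2·275+160)/293⌉ = ⌈985/293⌉ − ⌈710/293⌉ = 4 − 3 = 1
n=3: ⌈(4·275+160)/293⌉ − ⌈(3·275+160)/293⌉ = ⌈1260/293⌉ − ⌈985/293⌉ = 5 − 4 = 1
n=4: ⌈(5·275+160)/293⌉ − ⌈(4·275+160)/293⌉ = ⌈1535/293⌉ − ⌈1260/293⌉ = 6 − 5 = 1
n=5: ⌈(6·275+160)/293⌉ − ⌈(5·275+160)/293⌉ = ⌈1810/293⌉ − ⌈1535/293⌉ = 7 − 6 = 1
n=6: ⌈(7·275+160)/293⌉ − ⌈(6·275+160)/293⌉ = ⌈2085/293⌉ − ⌈1810/293⌉ = 8 − 7 = 1
n=7: ⌈(8·275+160)/293⌉ − ⌈(7·275+160)/293⌉ = ⌈2360/293⌉ − ⌈2085/293⌉ = 9 − 8 = 1
n=8: ⌈(9·275+160)/293⌉ − ⌈(8·275+160)/293⌉ = ⌈2635/293⌉ − ⌈2360/293⌉ = 9 − 9 = 0
n=9: ⌈(10·275+160)/293⌉ − ⌈(9·275+160)/293⌉ = ⌈2910/293⌉ − ⌈2635/293⌉ = 10 − 9 = 1
n=10: ⌈(11·275+160)/293⌉ − ⌈(10·275+160)/293⌉ = ⌈3185/293⌉ − ⌈2910/293⌉ = 11 − 10 = 1
n=11: ⌈(12·275+160)/293⌉ − ⌈(11·275+160)/293⌉ = ⌈3460/293⌉ − ⌈3185/293⌉ = 12 − 11 = 1
n=12: ⌈(13·275+160)/293⌉ − ⌈(12·275+160)/293⌉ = ⌈3735/293⌉ − ⌈3460/293⌉ = 13 − 12 = 1
n=13: ⌈(14·275+160)/293⌉ − ⌈(13·275+160)/293⌉ = ⌈4010/293⌉ − ⌈3735/293⌉ = 14 − 13 = 1
n=14: ⌈(15·275+160)/293⌉ − ⌈(14·275+160)/293⌉ = ⌈4285/293⌉ − ⌈4010/293⌉ = 15 − 14 = 1
n=15: ⌈(16·275+160)/293⌉ − ⌈(15·275+160)/293⌉ = ⌈4560/293⌉ − ⌈4285/293⌉ = 16 − 15 = 1
n=16: ⌈(17·275+160)/293⌉ − ⌈(16·275+160)/293⌉ = ⌈4835/293⌉ − ⌈4560/293⌉ = 17 − 16 = 1
n=17: ⌈(18·275+160)/293⌉ − ⌈(17·275+160)/293⌉ = ⌈5110/293⌉ − ⌈4835/293⌉ = 18 − 17 = 1
n=18: ⌈(19·275+160)/293⌉ − ⌈(18·275+160)/293⌉ = ⌈5385/293⌉ − ⌈5110/293⌉ = 19 − 18 = 1
n=19: ⌈(20·275+160)/293⌉ − ⌈(19·275+160)/293⌉ = ⌈5660/293⌉ − ⌈5385/293⌉ = 20 − 19 = 1
n=20: ⌈(21·275+160)/293⌉ − ⌈(20·275+160)/293⌉ = ⌈5935/293⌉ − ⌈5660/293⌉ = 21 − 20 = 1
n=21: ⌈(22·275+160)/293⌉ − ⌈(21·275+160)/293⌉ = ⌈6210/293⌉ − ⌈5935/293⌉ = 22 − 21 = 1
n=22: ⌈(23·275+160)/293⌉ − ⌈(22·275+160)/293⌉ = ⌈6485/293⌉ − ⌈6210/293⌉ = 23 − 22 = 1
n=23: ⌈(24·275+160)/293⌉ − ⌈(23·275+160)/293⌉ = ⌈6760/293⌉ − ⌈6485/293⌉ = 24 − 23 = 1
n=24: ⌈(25·275+160)/293⌉ − ⌈(24·275+160)/293⌉ = ⌈7035/293⌉ − ⌈6760/293⌉ = 25 − 24 = 1
n=25: ⌈(26·275+160)/293⌉ − ⌈(25·275+160)/293⌉ = ⌈7310/293⌉ − ⌈7035/293⌉ = 25 − 25 = 0
n=26: ⌈(27·275+160)/293⌉ − ⌈(26·275+160)/293⌉ = ⌈7585/293⌉ − ⌈7310/293⌉ = 26 − 25 = 1
n=27: ⌈(28·275+160)/293⌉ − ⌈(27·275+160)/293⌉ = ⌈7860/293⌉ − ⌈7585/293⌉ = 27 − 26 = 1
n=28: ⌈(29·275+160)/293⌉ − ⌈(28·275+160)/293⌉ = ⌈8135/293⌉ − ⌈7860/293⌉ = 28 − 27 = 1
n=29: ⌈(30·275+160)/293⌉ − ⌈(29·275+160)/293⌉ = ⌈8410/293⌉ − ⌈8135/293⌉ = 29 − 28 = 1
n=30: ⌈(31·275+160)/293⌉ − ⌈(30·275+160)/293⌉ = ⌈8685/293⌉ − ⌈8410/293⌉ = 30 − 29 = 1
n=31: ⌈(32·275+160)/293⌉ − ⌈(31·275+160)/293⌉ = ⌈8960/293⌉ − ⌈8685/293⌉ = 31 − 30 = 1
n=32: ⌈(33·275+160)/293⌉ − ⌈(32·275+160)/293⌉ = ⌈9235/293⌉ − ⌈8960/293⌉ = 32 − 31 = 1
n=33: ⌈(34·275+160)/293⌉ − ⌈(33·275+160)/293⌉ = ⌈9510/293⌉ − ⌈9235/293⌉ = 33 − 32 = 1
n=34: ⌈(35·275+160)/293⌉ − ⌈(34·275+160)/293⌉ = ⌈9785/293⌉ − ⌈9510/293⌉ = 34 − 33 = 1
n=35: ⌈(36·275+160)/293⌉ − ⌈(35·275+160)/293⌉ = ⌈10060/293⌉ − ⌈9785/293⌉ = 35 − 34 = 1
n=36: ⌈(37·275+160)/293⌉ − ⌈(36·275+160)/293⌉ = ⌈10335/293⌉ − ⌈10060/293⌉ = 36 − 35 = 1
n=37: ⌈(38·275+160)/293⌉ − ⌈(37·275+160)/293⌉ = ⌈10610/293⌉ − ⌈10335/293⌉ = 37 − 36 = 1
n=38: ⌈(39·275+160)/293⌉ − ⌈(38·275+160)/293⌉ = ⌈10885/293⌉ − ⌈10610/293⌉ = 38 − 37 = 1
n=39: ⌈(40·275+160)/293⌉ − ⌈(39·275+160)/293⌉ = ⌈11160/293⌉ − ⌈10885/293⌉ = 39 − 38 = 1
n=40: ⌈(41·275+160)/293⌉ − ⌈(40·275+160)/293⌉ = ⌈11435/293⌉ − ⌈11160/293⌉ = 40 − 39 = 1
n=41: ⌈(42·275+160)/293⌉ − ⌈(41·275+160)/293⌉ = ⌈11710/293⌉ − ⌈11435/293⌉ = 40 − 40 = 0
n=42: ⌈(43·275+160)/293⌉ − ⌈(42·275+160)/293⌉ = ⌈11985/293⌉ − ⌈11710/293⌉ = 41 − 40 = 1
n=43: ⌈(44·275+160)/293⌉ − ⌈(43·275+160)/293⌉ = ⌈12260/293⌉ − ⌈11985/293⌉ = 42 − 41 = 1
n=44: ⌈(45·275+160)/293⌉ − ⌈(44·275+160)/293⌉ = ⌈12535/293⌉ − ⌈12260/293⌉ = 43 − 42 = 1
n=45: ⌈(46·275+160)/293⌉ − ⌈(45·275+160)/293⌉ = ⌈12810/293⌉ − ⌈12535/293⌉ = 44 − 43 = 1
n=46: ⌈(47·275+160)/293⌉ − ⌈(46·275+160)/293⌉ = ⌈13085/293⌉ − ⌈12810/293⌉ = 45 − 44 = 1
n=47: ⌈(48·275+160)/293⌉ − ⌈(47·275+160)/293⌉ = ⌈13360/293⌉ − ⌈13085/293⌉ = 46 − 45 = 1
n=48: ⌈(49·275+160)/293⌉ − ⌈(48·275+160)/293⌉ = ⌈13635/293⌉ − ⌈13360/293⌉ = 47 − 46 = 1
n=49: ⌈(50·275+160)/293⌉ − ⌈(49·275+160)/293⌉ = ⌈13910/293⌉ − ⌈13635/293⌉ = 48 − 47 = 1
n=50: ⌈(51·275+160)/293⌉ − ⌈(50·275+160)/293⌉ = ⌈14185/293⌉ − ⌈13910/293⌉ = 49 − 48 = 1

111111110111111111111111101111111111111110111111111
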